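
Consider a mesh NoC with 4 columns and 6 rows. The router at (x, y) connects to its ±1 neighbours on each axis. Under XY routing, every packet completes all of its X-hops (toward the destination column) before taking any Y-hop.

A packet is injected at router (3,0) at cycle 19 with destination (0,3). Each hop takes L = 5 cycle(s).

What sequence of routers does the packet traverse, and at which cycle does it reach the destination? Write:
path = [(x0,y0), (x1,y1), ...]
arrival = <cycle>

path = [(3,0), (2,0), (1,0), (0,0), (0,1), (0,2), (0,3)]
arrival = 49

t=19: at (3,0)
t=24: at (2,0) after W
t=29: at (1,0) after W
t=34: at (0,0) after W
t=39: at (0,1) after N
t=44: at (0,2) after N
t=49: at (0,3) after N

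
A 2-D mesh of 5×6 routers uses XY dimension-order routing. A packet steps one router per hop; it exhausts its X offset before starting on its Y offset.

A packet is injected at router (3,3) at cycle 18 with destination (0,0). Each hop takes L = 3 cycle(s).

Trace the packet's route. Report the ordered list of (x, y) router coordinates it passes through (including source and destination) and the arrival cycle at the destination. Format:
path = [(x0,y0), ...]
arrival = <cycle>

src (3,3)  cyc=18
W→(2,3)  cyc=21
W→(1,3)  cyc=24
W→(0,3)  cyc=27
S→(0,2)  cyc=30
S→(0,1)  cyc=33
S→(0,0)  cyc=36

path = [(3,3), (2,3), (1,3), (0,3), (0,2), (0,1), (0,0)]
arrival = 36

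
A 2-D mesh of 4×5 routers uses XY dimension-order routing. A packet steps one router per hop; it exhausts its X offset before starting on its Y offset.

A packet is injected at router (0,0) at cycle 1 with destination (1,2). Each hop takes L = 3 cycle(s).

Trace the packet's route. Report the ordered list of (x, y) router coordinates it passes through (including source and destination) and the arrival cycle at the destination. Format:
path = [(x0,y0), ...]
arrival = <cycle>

path = [(0,0), (1,0), (1,1), (1,2)]
arrival = 10

src (0,0)  cyc=1
E→(1,0)  cyc=4
N→(1,1)  cyc=7
N→(1,2)  cyc=10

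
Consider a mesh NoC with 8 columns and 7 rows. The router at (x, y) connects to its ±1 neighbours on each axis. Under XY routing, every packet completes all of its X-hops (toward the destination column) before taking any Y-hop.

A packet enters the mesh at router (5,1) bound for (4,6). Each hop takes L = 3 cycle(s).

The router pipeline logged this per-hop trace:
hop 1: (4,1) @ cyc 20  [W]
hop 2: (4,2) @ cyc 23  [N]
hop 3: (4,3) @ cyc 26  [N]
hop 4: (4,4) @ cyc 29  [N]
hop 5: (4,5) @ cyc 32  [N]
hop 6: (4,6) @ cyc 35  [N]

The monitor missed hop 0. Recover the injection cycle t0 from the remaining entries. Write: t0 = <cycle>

t0 = 17

Hop 1 reached at cycle 20; hop k is at t0 + k·L.
Therefore t0 = 20 − L = 17.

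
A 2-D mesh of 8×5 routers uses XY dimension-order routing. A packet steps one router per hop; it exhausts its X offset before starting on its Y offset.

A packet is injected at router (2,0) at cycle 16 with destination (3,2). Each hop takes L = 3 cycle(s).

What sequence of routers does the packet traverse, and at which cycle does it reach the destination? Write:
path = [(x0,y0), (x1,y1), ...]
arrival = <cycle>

path = [(2,0), (3,0), (3,1), (3,2)]
arrival = 25

hop 0: (2,0) @ cyc 16
hop 1: (3,0) @ cyc 19  [E]
hop 2: (3,1) @ cyc 22  [N]
hop 3: (3,2) @ cyc 25  [N]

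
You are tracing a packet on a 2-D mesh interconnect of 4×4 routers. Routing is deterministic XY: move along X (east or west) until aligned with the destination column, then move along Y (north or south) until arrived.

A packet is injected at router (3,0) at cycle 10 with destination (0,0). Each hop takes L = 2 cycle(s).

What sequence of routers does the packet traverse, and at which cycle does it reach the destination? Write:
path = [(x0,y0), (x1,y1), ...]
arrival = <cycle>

path = [(3,0), (2,0), (1,0), (0,0)]
arrival = 16

#0 — 3,0 | c10
#1 — 2,0 | c12 | W
#2 — 1,0 | c14 | W
#3 — 0,0 | c16 | W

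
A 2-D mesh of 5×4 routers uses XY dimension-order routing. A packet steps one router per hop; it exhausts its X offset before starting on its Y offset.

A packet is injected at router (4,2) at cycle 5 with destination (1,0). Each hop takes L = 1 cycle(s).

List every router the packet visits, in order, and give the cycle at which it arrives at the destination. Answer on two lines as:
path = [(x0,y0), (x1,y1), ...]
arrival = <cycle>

hop 0: (4,2) @ cyc 5
hop 1: (3,2) @ cyc 6  [W]
hop 2: (2,2) @ cyc 7  [W]
hop 3: (1,2) @ cyc 8  [W]
hop 4: (1,1) @ cyc 9  [S]
hop 5: (1,0) @ cyc 10  [S]

path = [(4,2), (3,2), (2,2), (1,2), (1,1), (1,0)]
arrival = 10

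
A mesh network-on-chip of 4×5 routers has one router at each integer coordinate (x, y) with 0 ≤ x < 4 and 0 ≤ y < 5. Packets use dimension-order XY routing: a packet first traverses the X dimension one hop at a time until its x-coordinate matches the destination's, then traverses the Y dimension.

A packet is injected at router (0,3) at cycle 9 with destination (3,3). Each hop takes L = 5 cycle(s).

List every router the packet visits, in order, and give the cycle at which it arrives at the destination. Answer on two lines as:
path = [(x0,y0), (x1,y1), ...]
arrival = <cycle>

t=9: at (0,3)
t=14: at (1,3) after E
t=19: at (2,3) after E
t=24: at (3,3) after E

path = [(0,3), (1,3), (2,3), (3,3)]
arrival = 24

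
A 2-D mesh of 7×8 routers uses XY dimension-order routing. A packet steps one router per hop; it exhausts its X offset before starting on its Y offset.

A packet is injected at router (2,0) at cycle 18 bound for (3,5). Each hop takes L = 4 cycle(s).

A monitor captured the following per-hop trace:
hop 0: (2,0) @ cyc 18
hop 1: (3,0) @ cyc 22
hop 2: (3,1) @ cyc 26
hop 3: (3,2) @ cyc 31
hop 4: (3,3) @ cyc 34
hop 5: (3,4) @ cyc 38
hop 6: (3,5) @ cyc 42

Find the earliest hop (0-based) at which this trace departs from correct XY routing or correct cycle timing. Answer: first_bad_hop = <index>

first_bad_hop = 3

check 1→ d=(1,0) cyc+4: ok
check 2→ d=(0,1) cyc+4: ok
check 3→ d=(0,1) cyc+5: BAD: Δcyc=5≠L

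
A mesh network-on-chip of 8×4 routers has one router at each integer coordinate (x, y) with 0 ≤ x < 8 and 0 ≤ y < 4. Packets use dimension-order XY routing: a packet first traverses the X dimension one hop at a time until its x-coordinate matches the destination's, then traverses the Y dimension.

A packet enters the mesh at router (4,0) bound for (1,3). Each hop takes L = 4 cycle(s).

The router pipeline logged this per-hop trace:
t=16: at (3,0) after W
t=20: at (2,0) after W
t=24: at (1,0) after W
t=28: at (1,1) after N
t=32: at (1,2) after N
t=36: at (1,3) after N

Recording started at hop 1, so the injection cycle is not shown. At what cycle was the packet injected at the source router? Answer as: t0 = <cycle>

t0 = 12

cyc[1] = 16 and cyc[k] = t0 + k·L for every k.
t0 = cyc[1] − L = 16 − 4 = 12.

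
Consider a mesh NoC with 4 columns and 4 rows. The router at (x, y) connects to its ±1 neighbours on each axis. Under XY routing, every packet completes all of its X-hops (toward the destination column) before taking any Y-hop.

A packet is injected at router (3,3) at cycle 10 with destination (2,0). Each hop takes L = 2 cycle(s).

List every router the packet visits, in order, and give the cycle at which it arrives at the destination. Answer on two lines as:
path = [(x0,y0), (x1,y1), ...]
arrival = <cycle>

path = [(3,3), (2,3), (2,2), (2,1), (2,0)]
arrival = 18

  0. router=(3,3) cycle=10 (inject)
  1. router=(2,3) cycle=12 dir=W
  2. router=(2,2) cycle=14 dir=S
  3. router=(2,1) cycle=16 dir=S
  4. router=(2,0) cycle=18 dir=S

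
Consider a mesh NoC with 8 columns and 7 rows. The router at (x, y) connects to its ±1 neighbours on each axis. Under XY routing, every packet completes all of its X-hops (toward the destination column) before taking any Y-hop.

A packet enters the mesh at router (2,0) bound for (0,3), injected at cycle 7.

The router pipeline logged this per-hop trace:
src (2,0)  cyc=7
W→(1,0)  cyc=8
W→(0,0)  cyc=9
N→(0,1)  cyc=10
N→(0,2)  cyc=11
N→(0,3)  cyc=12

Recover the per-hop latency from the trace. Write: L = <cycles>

Δcyc across hop 0→1: 8 − 7 = 1.
Per-hop latency L = Δcyc = 1.

L = 1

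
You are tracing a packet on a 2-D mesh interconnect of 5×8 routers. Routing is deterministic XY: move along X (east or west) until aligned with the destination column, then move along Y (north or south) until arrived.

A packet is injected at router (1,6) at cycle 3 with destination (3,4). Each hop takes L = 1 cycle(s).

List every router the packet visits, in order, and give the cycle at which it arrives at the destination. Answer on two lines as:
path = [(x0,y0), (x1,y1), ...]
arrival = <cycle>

hop 0: (1,6) @ cyc 3
hop 1: (2,6) @ cyc 4  [E]
hop 2: (3,6) @ cyc 5  [E]
hop 3: (3,5) @ cyc 6  [S]
hop 4: (3,4) @ cyc 7  [S]

path = [(1,6), (2,6), (3,6), (3,5), (3,4)]
arrival = 7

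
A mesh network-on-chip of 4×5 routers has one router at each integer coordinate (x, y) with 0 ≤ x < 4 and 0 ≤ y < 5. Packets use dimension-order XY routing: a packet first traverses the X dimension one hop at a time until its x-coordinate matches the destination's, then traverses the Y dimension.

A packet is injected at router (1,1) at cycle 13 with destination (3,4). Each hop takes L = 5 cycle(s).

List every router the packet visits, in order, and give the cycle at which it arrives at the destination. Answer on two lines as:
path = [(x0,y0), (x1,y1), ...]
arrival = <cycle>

src (1,1)  cyc=13
E→(2,1)  cyc=18
E→(3,1)  cyc=23
N→(3,2)  cyc=28
N→(3,3)  cyc=33
N→(3,4)  cyc=38

path = [(1,1), (2,1), (3,1), (3,2), (3,3), (3,4)]
arrival = 38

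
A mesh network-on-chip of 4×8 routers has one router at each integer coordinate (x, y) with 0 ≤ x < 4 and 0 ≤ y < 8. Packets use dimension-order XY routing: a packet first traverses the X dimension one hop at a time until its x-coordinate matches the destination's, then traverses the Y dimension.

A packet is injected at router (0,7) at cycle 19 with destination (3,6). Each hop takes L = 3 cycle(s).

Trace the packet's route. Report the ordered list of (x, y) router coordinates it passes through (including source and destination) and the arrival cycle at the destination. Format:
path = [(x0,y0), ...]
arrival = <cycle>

#0 — 0,7 | c19
#1 — 1,7 | c22 | E
#2 — 2,7 | c25 | E
#3 — 3,7 | c28 | E
#4 — 3,6 | c31 | S

path = [(0,7), (1,7), (2,7), (3,7), (3,6)]
arrival = 31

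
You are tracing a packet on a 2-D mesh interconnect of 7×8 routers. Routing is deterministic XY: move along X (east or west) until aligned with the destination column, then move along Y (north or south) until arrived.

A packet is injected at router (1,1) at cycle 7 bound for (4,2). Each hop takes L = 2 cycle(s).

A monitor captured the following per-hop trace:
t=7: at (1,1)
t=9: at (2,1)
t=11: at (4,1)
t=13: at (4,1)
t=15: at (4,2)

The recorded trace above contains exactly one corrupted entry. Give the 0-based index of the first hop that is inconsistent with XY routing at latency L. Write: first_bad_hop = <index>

hop 1: step (+1,+0), +2 cyc — ok
hop 2: step (+2,+0), +2 cyc — BAD: non-unit step

first_bad_hop = 2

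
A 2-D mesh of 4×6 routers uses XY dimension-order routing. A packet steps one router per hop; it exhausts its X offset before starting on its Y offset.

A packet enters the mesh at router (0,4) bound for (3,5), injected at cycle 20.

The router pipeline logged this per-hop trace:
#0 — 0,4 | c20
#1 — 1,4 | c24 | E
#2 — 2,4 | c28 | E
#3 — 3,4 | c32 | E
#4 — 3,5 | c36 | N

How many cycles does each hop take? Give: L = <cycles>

L = 4

Δcyc across hop 0→1: 24 − 20 = 4.
Each hop adds L, hence L = 4.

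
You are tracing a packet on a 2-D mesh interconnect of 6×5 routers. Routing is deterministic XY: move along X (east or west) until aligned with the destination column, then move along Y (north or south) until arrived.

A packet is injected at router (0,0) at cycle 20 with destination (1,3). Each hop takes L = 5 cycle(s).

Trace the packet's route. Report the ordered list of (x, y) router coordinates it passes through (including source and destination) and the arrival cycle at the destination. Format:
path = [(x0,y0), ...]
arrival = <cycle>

t=20: at (0,0)
t=25: at (1,0) after E
t=30: at (1,1) after N
t=35: at (1,2) after N
t=40: at (1,3) after N

path = [(0,0), (1,0), (1,1), (1,2), (1,3)]
arrival = 40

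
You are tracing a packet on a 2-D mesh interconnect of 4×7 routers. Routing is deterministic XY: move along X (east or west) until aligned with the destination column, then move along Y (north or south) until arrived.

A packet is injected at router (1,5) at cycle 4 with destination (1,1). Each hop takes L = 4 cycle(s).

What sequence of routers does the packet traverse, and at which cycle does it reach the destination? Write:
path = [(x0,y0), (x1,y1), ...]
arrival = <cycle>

  0. router=(1,5) cycle=4 (inject)
  1. router=(1,4) cycle=8 dir=S
  2. router=(1,3) cycle=12 dir=S
  3. router=(1,2) cycle=16 dir=S
  4. router=(1,1) cycle=20 dir=S

path = [(1,5), (1,4), (1,3), (1,2), (1,1)]
arrival = 20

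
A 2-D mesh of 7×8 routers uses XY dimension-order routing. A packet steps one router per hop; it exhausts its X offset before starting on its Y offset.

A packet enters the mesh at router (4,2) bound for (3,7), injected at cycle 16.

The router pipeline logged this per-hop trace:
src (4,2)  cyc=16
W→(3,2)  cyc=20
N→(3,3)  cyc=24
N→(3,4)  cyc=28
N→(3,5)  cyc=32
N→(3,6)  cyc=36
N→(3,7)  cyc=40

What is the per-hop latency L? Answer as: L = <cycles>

From hop 0 (16) to hop 1 (20): +4 cycles.
One hop costs L cycles, so L = 4.

L = 4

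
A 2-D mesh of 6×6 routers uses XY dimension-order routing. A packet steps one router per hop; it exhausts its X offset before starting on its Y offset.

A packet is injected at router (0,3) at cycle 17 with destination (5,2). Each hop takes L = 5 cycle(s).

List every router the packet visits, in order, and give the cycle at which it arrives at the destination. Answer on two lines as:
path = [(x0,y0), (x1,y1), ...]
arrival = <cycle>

path = [(0,3), (1,3), (2,3), (3,3), (4,3), (5,3), (5,2)]
arrival = 47

t=17: at (0,3)
t=22: at (1,3) after E
t=27: at (2,3) after E
t=32: at (3,3) after E
t=37: at (4,3) after E
t=42: at (5,3) after E
t=47: at (5,2) after S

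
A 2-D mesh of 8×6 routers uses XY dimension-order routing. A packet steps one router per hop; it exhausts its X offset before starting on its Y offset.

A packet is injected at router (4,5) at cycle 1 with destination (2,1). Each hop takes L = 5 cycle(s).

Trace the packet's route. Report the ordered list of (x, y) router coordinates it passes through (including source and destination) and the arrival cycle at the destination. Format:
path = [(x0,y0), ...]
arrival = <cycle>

path = [(4,5), (3,5), (2,5), (2,4), (2,3), (2,2), (2,1)]
arrival = 31

t=1: at (4,5)
t=6: at (3,5) after W
t=11: at (2,5) after W
t=16: at (2,4) after S
t=21: at (2,3) after S
t=26: at (2,2) after S
t=31: at (2,1) after S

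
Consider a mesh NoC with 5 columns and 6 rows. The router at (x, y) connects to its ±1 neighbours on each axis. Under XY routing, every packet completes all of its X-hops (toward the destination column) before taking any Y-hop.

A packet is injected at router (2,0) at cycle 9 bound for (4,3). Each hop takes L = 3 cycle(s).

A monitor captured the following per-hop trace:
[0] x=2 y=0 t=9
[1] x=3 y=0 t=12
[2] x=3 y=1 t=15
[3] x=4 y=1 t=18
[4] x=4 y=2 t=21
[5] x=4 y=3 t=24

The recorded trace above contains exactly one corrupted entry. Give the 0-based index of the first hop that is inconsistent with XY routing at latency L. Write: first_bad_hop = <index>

first_bad_hop = 2

[1] (+1,+0) / 3c ⇒ ok
[2] (+0,+1) / 3c ⇒ BAD: Y-move but x=3≠4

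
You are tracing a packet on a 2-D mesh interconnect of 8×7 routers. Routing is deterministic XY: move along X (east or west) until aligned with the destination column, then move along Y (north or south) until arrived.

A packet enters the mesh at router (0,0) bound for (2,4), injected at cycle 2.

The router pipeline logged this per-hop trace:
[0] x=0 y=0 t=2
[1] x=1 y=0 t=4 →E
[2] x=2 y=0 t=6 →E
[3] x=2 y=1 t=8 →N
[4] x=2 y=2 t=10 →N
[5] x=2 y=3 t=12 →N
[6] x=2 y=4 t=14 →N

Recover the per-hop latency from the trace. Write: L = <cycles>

L = 2

Between hops 0 and 1 the cycle counter advances 4 − 2 = 2.
That increment is L by definition: L = 2.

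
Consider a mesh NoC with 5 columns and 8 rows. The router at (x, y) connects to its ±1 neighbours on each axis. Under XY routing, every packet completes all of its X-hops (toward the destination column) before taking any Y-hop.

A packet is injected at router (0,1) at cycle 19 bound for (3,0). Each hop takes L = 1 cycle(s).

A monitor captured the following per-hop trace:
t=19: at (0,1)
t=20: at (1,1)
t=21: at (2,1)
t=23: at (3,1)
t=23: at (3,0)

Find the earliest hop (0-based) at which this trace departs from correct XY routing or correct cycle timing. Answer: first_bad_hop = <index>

hop 1: step (+1,+0), +1 cyc — ok
hop 2: step (+1,+0), +1 cyc — ok
hop 3: step (+1,+0), +2 cyc — BAD: Δcyc=2≠L

first_bad_hop = 3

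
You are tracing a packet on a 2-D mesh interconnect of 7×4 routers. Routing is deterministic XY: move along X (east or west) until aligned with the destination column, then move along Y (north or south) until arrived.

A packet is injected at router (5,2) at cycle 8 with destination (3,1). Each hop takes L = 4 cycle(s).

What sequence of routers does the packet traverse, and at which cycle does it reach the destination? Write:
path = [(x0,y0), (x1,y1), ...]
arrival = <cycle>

hop 0: (5,2) @ cyc 8
hop 1: (4,2) @ cyc 12  [W]
hop 2: (3,2) @ cyc 16  [W]
hop 3: (3,1) @ cyc 20  [S]

path = [(5,2), (4,2), (3,2), (3,1)]
arrival = 20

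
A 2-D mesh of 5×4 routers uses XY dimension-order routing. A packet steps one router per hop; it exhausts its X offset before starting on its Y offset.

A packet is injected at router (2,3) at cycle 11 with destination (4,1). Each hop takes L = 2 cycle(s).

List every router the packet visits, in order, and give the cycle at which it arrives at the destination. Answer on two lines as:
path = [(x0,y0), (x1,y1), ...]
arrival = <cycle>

path = [(2,3), (3,3), (4,3), (4,2), (4,1)]
arrival = 19

src (2,3)  cyc=11
E→(3,3)  cyc=13
E→(4,3)  cyc=15
S→(4,2)  cyc=17
S→(4,1)  cyc=19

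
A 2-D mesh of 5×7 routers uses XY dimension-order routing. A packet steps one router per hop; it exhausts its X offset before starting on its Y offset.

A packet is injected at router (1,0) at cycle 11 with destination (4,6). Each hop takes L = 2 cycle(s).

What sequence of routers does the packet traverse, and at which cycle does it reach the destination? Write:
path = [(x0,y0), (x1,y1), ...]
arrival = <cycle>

#0 — 1,0 | c11
#1 — 2,0 | c13 | E
#2 — 3,0 | c15 | E
#3 — 4,0 | c17 | E
#4 — 4,1 | c19 | N
#5 — 4,2 | c21 | N
#6 — 4,3 | c23 | N
#7 — 4,4 | c25 | N
#8 — 4,5 | c27 | N
#9 — 4,6 | c29 | N

path = [(1,0), (2,0), (3,0), (4,0), (4,1), (4,2), (4,3), (4,4), (4,5), (4,6)]
arrival = 29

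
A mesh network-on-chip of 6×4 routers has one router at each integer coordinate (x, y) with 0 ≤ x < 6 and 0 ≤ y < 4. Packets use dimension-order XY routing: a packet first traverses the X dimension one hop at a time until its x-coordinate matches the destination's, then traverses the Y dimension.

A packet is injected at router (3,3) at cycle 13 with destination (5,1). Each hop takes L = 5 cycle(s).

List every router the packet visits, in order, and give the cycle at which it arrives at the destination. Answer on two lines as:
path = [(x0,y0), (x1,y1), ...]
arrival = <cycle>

  0. router=(3,3) cycle=13 (inject)
  1. router=(4,3) cycle=18 dir=E
  2. router=(5,3) cycle=23 dir=E
  3. router=(5,2) cycle=28 dir=S
  4. router=(5,1) cycle=33 dir=S

path = [(3,3), (4,3), (5,3), (5,2), (5,1)]
arrival = 33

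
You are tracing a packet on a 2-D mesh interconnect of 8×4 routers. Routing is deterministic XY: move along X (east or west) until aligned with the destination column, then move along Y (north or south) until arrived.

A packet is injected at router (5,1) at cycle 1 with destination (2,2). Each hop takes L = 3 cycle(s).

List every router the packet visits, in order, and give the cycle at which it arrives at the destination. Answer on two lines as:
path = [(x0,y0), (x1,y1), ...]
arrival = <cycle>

path = [(5,1), (4,1), (3,1), (2,1), (2,2)]
arrival = 13

#0 — 5,1 | c1
#1 — 4,1 | c4 | W
#2 — 3,1 | c7 | W
#3 — 2,1 | c10 | W
#4 — 2,2 | c13 | N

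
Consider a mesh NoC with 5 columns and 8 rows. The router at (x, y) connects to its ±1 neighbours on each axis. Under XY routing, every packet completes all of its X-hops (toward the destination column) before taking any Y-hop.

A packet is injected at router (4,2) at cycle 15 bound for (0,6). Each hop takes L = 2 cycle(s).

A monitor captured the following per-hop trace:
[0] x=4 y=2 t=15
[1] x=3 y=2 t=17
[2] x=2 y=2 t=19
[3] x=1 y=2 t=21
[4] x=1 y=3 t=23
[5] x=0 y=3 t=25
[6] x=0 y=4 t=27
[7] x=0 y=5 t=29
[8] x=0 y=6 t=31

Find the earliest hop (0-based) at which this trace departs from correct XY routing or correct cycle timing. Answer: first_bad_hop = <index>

[1] (-1,+0) / 2c ⇒ ok
[2] (-1,+0) / 2c ⇒ ok
[3] (-1,+0) / 2c ⇒ ok
[4] (+0,+1) / 2c ⇒ BAD: Y-move but x=1≠0

first_bad_hop = 4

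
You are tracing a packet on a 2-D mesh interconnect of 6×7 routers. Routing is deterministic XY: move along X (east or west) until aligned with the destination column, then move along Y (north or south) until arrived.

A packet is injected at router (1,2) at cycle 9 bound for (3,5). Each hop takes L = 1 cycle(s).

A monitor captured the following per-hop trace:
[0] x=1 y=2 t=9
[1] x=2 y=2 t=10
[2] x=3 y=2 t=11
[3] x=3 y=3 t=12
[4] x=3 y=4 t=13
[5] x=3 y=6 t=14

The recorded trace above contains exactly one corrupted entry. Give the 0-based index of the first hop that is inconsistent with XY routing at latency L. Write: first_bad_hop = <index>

check 1→ d=(1,0) cyc+1: ok
check 2→ d=(1,0) cyc+1: ok
check 3→ d=(0,1) cyc+1: ok
check 4→ d=(0,1) cyc+1: ok
check 5→ d=(0,2) cyc+1: BAD: non-unit step

first_bad_hop = 5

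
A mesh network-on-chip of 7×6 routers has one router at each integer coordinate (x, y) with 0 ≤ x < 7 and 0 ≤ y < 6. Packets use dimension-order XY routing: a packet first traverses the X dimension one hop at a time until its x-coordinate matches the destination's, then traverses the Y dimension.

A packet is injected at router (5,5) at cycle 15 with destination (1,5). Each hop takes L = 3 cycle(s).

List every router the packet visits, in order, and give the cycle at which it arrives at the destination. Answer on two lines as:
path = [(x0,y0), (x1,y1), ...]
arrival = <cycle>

[0] x=5 y=5 t=15
[1] x=4 y=5 t=18 →W
[2] x=3 y=5 t=21 →W
[3] x=2 y=5 t=24 →W
[4] x=1 y=5 t=27 →W

path = [(5,5), (4,5), (3,5), (2,5), (1,5)]
arrival = 27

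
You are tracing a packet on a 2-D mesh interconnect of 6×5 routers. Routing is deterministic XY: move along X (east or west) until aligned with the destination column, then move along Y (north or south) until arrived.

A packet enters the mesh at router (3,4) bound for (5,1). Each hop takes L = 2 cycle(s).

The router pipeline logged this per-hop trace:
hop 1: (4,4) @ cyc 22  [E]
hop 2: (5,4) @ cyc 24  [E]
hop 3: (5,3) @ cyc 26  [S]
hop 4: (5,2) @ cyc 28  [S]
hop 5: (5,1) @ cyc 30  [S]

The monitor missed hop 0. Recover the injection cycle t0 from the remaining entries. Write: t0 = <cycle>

cyc[1] = 22 and cyc[k] = t0 + k·L for every k.
t0 = cyc[1] − L = 22 − 2 = 20.

t0 = 20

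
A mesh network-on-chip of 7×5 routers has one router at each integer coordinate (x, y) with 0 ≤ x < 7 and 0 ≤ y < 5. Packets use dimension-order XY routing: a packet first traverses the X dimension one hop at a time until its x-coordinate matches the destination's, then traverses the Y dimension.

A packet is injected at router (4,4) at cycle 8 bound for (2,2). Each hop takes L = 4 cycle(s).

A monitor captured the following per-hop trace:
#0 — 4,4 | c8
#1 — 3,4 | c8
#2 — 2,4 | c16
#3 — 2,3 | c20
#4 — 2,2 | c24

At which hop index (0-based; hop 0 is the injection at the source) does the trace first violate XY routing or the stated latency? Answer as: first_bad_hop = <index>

first_bad_hop = 1

check 1→ d=(-1,0) cyc+0: BAD: Δcyc=0≠L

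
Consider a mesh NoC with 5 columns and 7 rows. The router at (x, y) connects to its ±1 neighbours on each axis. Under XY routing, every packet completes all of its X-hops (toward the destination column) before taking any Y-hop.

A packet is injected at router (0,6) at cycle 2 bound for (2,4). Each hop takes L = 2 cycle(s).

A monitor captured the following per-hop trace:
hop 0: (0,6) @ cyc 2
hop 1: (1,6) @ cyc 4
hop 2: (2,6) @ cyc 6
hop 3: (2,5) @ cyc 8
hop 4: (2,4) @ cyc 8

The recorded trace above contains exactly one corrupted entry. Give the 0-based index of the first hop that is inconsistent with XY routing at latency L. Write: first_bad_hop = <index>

first_bad_hop = 4

  1: Δx=+1 Δy=+0 Δt=2 [ok]
  2: Δx=+1 Δy=+0 Δt=2 [ok]
  3: Δx=+0 Δy=-1 Δt=2 [ok]
  4: Δx=+0 Δy=-1 Δt=0 [BAD: Δcyc=0≠L]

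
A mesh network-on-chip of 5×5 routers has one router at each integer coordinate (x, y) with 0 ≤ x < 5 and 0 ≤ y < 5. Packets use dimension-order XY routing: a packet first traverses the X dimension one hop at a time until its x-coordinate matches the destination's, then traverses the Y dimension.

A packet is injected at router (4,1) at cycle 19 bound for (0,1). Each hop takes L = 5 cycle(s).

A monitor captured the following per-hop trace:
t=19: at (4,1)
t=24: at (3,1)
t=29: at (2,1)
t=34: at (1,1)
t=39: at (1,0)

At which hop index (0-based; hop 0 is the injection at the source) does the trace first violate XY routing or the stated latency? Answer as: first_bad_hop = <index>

first_bad_hop = 4

check 1→ d=(-1,0) cyc+5: ok
check 2→ d=(-1,0) cyc+5: ok
check 3→ d=(-1,0) cyc+5: ok
check 4→ d=(0,-1) cyc+5: BAD: Y-move but x=1≠0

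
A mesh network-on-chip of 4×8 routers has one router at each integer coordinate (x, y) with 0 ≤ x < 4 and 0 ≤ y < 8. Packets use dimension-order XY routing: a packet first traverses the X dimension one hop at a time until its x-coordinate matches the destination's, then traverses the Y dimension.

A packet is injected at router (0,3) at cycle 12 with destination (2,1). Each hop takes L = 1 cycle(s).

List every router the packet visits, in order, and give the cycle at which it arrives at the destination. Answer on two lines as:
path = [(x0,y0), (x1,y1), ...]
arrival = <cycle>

hop 0: (0,3) @ cyc 12
hop 1: (1,3) @ cyc 13  [E]
hop 2: (2,3) @ cyc 14  [E]
hop 3: (2,2) @ cyc 15  [S]
hop 4: (2,1) @ cyc 16  [S]

path = [(0,3), (1,3), (2,3), (2,2), (2,1)]
arrival = 16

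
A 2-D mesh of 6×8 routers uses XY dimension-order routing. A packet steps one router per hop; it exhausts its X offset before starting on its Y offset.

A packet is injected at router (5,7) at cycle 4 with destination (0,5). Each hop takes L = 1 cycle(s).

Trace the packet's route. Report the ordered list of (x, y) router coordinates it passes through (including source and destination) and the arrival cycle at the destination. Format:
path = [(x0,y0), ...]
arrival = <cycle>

hop 0: (5,7) @ cyc 4
hop 1: (4,7) @ cyc 5  [W]
hop 2: (3,7) @ cyc 6  [W]
hop 3: (2,7) @ cyc 7  [W]
hop 4: (1,7) @ cyc 8  [W]
hop 5: (0,7) @ cyc 9  [W]
hop 6: (0,6) @ cyc 10  [S]
hop 7: (0,5) @ cyc 11  [S]

path = [(5,7), (4,7), (3,7), (2,7), (1,7), (0,7), (0,6), (0,5)]
arrival = 11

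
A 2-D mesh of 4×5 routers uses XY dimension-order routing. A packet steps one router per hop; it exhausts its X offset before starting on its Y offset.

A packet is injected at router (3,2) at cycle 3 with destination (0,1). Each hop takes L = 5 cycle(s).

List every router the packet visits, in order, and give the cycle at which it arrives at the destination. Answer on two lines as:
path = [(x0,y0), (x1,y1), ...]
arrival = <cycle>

path = [(3,2), (2,2), (1,2), (0,2), (0,1)]
arrival = 23

t=3: at (3,2)
t=8: at (2,2) after W
t=13: at (1,2) after W
t=18: at (0,2) after W
t=23: at (0,1) after S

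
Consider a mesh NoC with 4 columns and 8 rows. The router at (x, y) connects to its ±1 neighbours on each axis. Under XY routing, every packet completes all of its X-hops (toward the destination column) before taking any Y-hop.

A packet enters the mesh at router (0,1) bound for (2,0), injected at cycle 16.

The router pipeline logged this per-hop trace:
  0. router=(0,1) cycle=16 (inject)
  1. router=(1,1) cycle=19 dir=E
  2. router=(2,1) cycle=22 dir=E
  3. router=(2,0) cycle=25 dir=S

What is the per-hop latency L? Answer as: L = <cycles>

L = 3

cyc[1] − cyc[0] = 19 − 16 = 3.
That increment is L by definition: L = 3.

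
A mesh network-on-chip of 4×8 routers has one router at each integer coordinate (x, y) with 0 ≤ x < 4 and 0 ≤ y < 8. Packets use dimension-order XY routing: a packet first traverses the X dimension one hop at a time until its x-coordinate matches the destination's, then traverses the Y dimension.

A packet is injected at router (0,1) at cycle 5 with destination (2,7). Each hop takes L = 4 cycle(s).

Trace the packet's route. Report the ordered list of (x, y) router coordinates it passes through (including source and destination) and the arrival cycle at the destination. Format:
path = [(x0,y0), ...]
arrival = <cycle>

path = [(0,1), (1,1), (2,1), (2,2), (2,3), (2,4), (2,5), (2,6), (2,7)]
arrival = 37

[0] x=0 y=1 t=5
[1] x=1 y=1 t=9 →E
[2] x=2 y=1 t=13 →E
[3] x=2 y=2 t=17 →N
[4] x=2 y=3 t=21 →N
[5] x=2 y=4 t=25 →N
[6] x=2 y=5 t=29 →N
[7] x=2 y=6 t=33 →N
[8] x=2 y=7 t=37 →N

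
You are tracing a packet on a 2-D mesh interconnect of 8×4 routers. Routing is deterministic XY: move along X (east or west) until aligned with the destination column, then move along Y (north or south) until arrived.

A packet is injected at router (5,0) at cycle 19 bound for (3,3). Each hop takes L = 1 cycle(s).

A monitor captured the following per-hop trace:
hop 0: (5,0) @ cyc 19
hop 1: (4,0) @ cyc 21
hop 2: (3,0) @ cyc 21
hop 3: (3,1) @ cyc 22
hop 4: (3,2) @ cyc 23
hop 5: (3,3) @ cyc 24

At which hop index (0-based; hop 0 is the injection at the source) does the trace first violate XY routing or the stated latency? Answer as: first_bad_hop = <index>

first_bad_hop = 1

[1] (-1,+0) / 2c ⇒ BAD: Δcyc=2≠L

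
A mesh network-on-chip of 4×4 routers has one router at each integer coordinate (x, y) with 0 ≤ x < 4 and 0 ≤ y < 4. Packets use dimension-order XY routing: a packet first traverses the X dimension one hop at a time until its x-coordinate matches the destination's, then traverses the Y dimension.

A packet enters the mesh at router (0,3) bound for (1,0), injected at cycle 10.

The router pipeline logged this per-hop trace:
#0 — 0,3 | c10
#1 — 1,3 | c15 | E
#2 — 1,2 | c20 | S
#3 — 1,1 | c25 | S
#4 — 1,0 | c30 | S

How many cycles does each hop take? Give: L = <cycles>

Δcyc across hop 0→1: 15 − 10 = 5.
That increment is L by definition: L = 5.

L = 5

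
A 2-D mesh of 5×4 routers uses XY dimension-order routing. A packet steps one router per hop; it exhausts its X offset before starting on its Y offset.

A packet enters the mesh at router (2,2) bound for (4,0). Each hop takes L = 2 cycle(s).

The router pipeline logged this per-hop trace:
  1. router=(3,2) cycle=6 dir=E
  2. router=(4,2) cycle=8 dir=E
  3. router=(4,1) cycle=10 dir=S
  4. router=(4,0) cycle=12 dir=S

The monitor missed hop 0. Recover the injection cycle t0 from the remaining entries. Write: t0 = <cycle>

cyc[1] = 6 and cyc[k] = t0 + k·L for every k.
So t0 = 6 − 1·2 = 4.

t0 = 4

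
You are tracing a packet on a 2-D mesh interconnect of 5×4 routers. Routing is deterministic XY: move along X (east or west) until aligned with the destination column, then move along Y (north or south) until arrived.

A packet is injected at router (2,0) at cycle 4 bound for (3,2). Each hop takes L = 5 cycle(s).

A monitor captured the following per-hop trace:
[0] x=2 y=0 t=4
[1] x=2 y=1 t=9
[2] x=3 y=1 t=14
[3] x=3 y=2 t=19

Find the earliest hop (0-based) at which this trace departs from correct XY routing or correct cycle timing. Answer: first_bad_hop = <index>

first_bad_hop = 1

[1] (+0,+1) / 5c ⇒ BAD: Y-move but x=2≠3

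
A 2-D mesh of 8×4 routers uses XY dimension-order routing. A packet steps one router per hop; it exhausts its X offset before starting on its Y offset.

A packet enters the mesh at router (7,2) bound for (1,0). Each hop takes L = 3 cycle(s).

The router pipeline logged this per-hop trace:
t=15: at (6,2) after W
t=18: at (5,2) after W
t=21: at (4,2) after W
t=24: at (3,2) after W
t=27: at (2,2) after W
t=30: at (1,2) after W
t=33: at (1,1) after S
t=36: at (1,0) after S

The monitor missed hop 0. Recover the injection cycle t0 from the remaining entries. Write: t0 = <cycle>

The first recorded entry is hop 1 at cycle 15.
Subtract one hop: t0 = 15 − 3 = 12.

t0 = 12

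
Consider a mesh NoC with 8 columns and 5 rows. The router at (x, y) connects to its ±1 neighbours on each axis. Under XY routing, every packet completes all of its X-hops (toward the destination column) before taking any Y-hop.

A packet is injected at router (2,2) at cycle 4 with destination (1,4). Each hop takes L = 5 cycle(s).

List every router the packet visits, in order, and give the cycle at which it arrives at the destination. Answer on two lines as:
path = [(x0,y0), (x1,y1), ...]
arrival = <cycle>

path = [(2,2), (1,2), (1,3), (1,4)]
arrival = 19

  0. router=(2,2) cycle=4 (inject)
  1. router=(1,2) cycle=9 dir=W
  2. router=(1,3) cycle=14 dir=N
  3. router=(1,4) cycle=19 dir=N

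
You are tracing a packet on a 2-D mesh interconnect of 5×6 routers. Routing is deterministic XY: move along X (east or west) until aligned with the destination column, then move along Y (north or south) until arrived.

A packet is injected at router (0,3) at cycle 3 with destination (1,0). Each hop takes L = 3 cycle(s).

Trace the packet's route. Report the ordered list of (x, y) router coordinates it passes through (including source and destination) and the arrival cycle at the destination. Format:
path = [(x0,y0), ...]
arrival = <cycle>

path = [(0,3), (1,3), (1,2), (1,1), (1,0)]
arrival = 15

hop 0: (0,3) @ cyc 3
hop 1: (1,3) @ cyc 6  [E]
hop 2: (1,2) @ cyc 9  [S]
hop 3: (1,1) @ cyc 12  [S]
hop 4: (1,0) @ cyc 15  [S]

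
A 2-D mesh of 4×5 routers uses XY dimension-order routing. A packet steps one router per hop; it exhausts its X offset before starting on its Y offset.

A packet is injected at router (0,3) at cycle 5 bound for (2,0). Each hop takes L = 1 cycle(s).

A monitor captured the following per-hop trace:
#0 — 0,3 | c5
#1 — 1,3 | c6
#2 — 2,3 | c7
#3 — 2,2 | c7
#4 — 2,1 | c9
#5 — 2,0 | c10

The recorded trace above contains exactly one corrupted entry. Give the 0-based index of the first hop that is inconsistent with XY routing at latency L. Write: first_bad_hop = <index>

first_bad_hop = 3

hop 1: step (+1,+0), +1 cyc — ok
hop 2: step (+1,+0), +1 cyc — ok
hop 3: step (+0,-1), +0 cyc — BAD: Δcyc=0≠L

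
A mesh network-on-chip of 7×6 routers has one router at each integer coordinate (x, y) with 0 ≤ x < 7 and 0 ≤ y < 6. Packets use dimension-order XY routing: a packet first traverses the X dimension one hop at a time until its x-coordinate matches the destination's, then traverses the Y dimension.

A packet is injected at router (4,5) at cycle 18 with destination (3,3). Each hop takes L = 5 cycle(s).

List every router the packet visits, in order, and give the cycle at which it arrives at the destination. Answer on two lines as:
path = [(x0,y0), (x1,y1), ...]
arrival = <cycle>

path = [(4,5), (3,5), (3,4), (3,3)]
arrival = 33

t=18: at (4,5)
t=23: at (3,5) after W
t=28: at (3,4) after S
t=33: at (3,3) after S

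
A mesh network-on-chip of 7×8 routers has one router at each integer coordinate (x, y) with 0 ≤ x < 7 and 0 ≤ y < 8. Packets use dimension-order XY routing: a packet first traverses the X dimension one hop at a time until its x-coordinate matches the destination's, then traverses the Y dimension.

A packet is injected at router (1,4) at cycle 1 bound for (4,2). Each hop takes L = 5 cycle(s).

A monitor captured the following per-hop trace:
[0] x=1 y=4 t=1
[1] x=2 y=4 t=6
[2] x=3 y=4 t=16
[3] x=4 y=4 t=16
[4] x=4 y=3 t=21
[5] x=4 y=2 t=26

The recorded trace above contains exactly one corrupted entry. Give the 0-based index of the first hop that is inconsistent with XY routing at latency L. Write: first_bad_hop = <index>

first_bad_hop = 2

[1] (+1,+0) / 5c ⇒ ok
[2] (+1,+0) / 10c ⇒ BAD: Δcyc=10≠L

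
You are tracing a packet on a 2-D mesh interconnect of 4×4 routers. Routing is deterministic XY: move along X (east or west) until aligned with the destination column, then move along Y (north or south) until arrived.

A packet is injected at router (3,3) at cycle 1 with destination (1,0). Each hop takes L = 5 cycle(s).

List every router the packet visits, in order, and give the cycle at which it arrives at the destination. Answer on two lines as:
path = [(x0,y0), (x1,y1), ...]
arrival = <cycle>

path = [(3,3), (2,3), (1,3), (1,2), (1,1), (1,0)]
arrival = 26

[0] x=3 y=3 t=1
[1] x=2 y=3 t=6 →W
[2] x=1 y=3 t=11 →W
[3] x=1 y=2 t=16 →S
[4] x=1 y=1 t=21 →S
[5] x=1 y=0 t=26 →S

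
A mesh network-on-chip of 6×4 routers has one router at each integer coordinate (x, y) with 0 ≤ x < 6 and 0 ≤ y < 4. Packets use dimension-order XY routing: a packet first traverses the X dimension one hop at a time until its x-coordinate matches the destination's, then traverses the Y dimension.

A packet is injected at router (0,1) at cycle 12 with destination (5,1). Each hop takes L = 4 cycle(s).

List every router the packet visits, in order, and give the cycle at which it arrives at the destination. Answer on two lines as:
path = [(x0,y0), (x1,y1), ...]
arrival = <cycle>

src (0,1)  cyc=12
E→(1,1)  cyc=16
E→(2,1)  cyc=20
E→(3,1)  cyc=24
E→(4,1)  cyc=28
E→(5,1)  cyc=32

path = [(0,1), (1,1), (2,1), (3,1), (4,1), (5,1)]
arrival = 32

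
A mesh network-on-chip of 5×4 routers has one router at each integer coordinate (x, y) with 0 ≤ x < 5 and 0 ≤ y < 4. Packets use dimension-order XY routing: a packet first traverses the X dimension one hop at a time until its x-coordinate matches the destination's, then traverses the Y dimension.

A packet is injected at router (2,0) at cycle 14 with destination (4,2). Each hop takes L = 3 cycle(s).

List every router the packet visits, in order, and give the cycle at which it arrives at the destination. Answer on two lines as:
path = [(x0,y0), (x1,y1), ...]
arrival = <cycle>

path = [(2,0), (3,0), (4,0), (4,1), (4,2)]
arrival = 26

t=14: at (2,0)
t=17: at (3,0) after E
t=20: at (4,0) after E
t=23: at (4,1) after N
t=26: at (4,2) after N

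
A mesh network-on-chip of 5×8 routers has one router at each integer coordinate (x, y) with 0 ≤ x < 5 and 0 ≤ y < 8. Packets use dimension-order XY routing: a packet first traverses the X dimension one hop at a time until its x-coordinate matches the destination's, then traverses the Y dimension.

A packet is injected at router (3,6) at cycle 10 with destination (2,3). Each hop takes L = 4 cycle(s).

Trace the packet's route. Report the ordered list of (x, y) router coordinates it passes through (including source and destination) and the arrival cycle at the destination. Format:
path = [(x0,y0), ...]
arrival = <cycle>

src (3,6)  cyc=10
W→(2,6)  cyc=14
S→(2,5)  cyc=18
S→(2,4)  cyc=22
S→(2,3)  cyc=26

path = [(3,6), (2,6), (2,5), (2,4), (2,3)]
arrival = 26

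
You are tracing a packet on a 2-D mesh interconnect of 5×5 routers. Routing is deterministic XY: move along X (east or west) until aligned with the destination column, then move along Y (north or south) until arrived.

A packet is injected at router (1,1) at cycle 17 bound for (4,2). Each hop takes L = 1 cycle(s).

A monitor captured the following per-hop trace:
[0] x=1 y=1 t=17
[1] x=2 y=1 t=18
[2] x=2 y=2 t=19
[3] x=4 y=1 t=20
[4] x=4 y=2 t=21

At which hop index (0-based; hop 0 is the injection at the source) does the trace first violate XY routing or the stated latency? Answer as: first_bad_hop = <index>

first_bad_hop = 2

[1] (+1,+0) / 1c ⇒ ok
[2] (+0,+1) / 1c ⇒ BAD: Y-move but x=2≠4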